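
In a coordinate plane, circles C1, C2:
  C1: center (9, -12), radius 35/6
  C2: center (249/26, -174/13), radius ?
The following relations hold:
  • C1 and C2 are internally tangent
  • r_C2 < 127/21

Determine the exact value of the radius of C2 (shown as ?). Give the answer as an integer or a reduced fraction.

1. [int C1,C2]  r_C2² − (35/3)r_C2 + 286/9 = 0  ⇒  r_C2 = 13/3 or 22/3
2. given r_C2 < 127/21: keep 13/3

13/3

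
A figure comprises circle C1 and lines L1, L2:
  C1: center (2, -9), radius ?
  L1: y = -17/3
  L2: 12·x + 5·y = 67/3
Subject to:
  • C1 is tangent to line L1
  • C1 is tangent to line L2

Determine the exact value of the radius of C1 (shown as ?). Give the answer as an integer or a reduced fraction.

10/3

1. [C1‖L1]  r_C1² − 100/9 = 0  ⇒  r_C1 = 10/3 (r>0 drops 1)
2. [C1‖L2]  r_C1² − 100/9 = 0  ⇒  r_C1 = 10/3 (r>0 drops 1)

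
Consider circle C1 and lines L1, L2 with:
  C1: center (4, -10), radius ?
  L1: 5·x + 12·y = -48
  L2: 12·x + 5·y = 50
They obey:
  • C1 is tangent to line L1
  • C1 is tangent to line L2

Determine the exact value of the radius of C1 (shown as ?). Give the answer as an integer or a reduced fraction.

1. [C1‖L1]  r_C1² − 16 = 0  ⇒  r_C1 = 4 (r>0 drops 1)
2. [C1‖L2]  r_C1² − 16 = 0  ⇒  r_C1 = 4 (r>0 drops 1)

4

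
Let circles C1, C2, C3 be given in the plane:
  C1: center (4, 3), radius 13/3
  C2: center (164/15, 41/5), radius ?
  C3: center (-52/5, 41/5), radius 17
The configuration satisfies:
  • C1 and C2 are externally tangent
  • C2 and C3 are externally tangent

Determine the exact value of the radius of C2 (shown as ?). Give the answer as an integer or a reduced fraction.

1. [ext C1·C2]  r_C2² + (26/3)r_C2 − 169/3 = 0  ⇒  r_C2 = 13/3 (r>0 drops 1)
2. [ext C2·C3]  r_C2² + 34r_C2 − 1495/9 = 0  ⇒  r_C2 = 13/3 (r>0 drops 1)

13/3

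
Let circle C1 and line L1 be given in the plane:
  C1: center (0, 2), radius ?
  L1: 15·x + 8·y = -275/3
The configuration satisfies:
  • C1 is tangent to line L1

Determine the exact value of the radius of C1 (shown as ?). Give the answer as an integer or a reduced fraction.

19/3

1. [C1‖L1]  r_C1² − 361/9 = 0  ⇒  r_C1 = 19/3 (r>0 drops 1)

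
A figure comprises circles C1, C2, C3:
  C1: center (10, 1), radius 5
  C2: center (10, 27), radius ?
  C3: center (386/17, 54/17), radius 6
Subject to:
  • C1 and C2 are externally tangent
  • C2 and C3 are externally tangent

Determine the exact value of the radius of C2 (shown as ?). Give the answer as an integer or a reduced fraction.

1. [ext C1·C2]  r_C2² + 10r_C2 − 651 = 0  ⇒  r_C2 = 21 (r>0 drops 1)
2. [ext C2·C3]  r_C2² + 12r_C2 − 693 = 0  ⇒  r_C2 = 21 (r>0 drops 1)

21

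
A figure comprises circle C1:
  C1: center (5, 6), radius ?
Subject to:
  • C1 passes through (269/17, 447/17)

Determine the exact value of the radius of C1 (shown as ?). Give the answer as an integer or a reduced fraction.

1. [C1∋P]  r_C1² − 529 = 0  ⇒  r_C1 = 23 (r>0 drops 1)

23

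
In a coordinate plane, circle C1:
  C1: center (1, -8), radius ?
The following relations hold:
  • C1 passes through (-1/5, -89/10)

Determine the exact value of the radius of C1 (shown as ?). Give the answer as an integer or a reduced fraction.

3/2

1. [C1∋P]  r_C1² − 9/4 = 0  ⇒  r_C1 = 3/2 (r>0 drops 1)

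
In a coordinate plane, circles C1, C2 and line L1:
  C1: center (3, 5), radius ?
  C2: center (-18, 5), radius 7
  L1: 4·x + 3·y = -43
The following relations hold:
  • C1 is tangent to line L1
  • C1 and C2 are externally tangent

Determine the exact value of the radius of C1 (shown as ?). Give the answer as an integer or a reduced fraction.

14

1. [C1‖L1]  r_C1² − 196 = 0  ⇒  r_C1 = 14 (r>0 drops 1)
2. [ext C1·C2]  r_C1² + 14r_C1 − 392 = 0  ⇒  r_C1 = 14 (r>0 drops 1)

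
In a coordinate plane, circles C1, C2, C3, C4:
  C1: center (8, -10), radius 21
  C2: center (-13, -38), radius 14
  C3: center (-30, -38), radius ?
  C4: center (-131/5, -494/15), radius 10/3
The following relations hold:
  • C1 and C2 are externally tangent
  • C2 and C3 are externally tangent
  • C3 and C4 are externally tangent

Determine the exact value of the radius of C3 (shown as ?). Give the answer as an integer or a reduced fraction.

1. [ext C2·C3]  r_C3² + 28r_C3 − 93 = 0  ⇒  r_C3 = 3 (r>0 drops 1)
2. [ext C3·C4]  r_C3² + (20/3)r_C3 − 29 = 0  ⇒  r_C3 = 3 (r>0 drops 1)

3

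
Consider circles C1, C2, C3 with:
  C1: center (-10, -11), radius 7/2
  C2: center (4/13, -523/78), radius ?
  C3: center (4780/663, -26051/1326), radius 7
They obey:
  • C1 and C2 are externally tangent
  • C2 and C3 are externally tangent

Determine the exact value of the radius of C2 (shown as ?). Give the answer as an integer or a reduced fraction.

1. [ext C1·C2]  r_C2² + 7r_C2 − 1012/9 = 0  ⇒  r_C2 = 23/3 (r>0 drops 1)
2. [ext C2·C3]  r_C2² + 14r_C2 − 1495/9 = 0  ⇒  r_C2 = 23/3 (r>0 drops 1)

23/3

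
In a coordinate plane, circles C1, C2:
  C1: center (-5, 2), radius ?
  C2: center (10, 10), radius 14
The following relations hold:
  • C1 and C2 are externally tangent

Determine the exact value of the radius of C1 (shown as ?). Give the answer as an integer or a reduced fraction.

1. [ext C1·C2]  r_C1² + 28r_C1 − 93 = 0  ⇒  r_C1 = 3 (r>0 drops 1)

3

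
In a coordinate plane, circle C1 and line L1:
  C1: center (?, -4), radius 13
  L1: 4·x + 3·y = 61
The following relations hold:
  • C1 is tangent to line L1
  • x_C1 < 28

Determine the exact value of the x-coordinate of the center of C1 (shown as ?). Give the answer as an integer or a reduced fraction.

1. [C1‖L1]  x_C1² − (73/2)x_C1 + 69 = 0  ⇒  x_C1 = 2 or 69/2
2. given x_C1 < 28: keep 2

2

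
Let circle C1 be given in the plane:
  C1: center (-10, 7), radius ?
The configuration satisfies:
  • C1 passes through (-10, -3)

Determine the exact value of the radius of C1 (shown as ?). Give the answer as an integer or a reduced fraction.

10

1. [C1∋P]  r_C1² − 100 = 0  ⇒  r_C1 = 10 (r>0 drops 1)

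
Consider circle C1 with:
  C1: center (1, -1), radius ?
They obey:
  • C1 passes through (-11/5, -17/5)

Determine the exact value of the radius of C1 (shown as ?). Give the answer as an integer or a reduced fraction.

1. [C1∋P]  r_C1² − 16 = 0  ⇒  r_C1 = 4 (r>0 drops 1)

4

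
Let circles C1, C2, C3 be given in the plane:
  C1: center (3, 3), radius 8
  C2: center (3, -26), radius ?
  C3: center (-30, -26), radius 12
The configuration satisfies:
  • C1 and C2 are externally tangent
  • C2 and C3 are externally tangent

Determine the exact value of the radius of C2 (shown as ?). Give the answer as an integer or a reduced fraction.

1. [ext C1·C2]  r_C2² + 16r_C2 − 777 = 0  ⇒  r_C2 = 21 (r>0 drops 1)
2. [ext C2·C3]  r_C2² + 24r_C2 − 945 = 0  ⇒  r_C2 = 21 (r>0 drops 1)

21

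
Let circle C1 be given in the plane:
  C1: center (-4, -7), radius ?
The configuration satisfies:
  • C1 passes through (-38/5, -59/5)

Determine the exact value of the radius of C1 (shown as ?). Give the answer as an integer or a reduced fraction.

1. [C1∋P]  r_C1² − 36 = 0  ⇒  r_C1 = 6 (r>0 drops 1)

6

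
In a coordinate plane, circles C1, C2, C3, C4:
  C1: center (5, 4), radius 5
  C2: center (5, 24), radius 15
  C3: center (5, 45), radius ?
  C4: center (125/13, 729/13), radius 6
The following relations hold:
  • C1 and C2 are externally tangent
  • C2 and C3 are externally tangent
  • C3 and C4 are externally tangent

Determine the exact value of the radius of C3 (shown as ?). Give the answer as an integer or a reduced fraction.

1. [ext C2·C3]  r_C3² + 30r_C3 − 216 = 0  ⇒  r_C3 = 6 (r>0 drops 1)
2. [ext C3·C4]  r_C3² + 12r_C3 − 108 = 0  ⇒  r_C3 = 6 (r>0 drops 1)

6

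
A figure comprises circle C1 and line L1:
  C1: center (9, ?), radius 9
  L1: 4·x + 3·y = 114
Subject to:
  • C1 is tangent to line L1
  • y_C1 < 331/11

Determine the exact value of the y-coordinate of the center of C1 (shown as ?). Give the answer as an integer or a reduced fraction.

1. [C1‖L1]  y_C1² − 52y_C1 + 451 = 0  ⇒  y_C1 = 11 or 41
2. given y_C1 < 331/11: keep 11

11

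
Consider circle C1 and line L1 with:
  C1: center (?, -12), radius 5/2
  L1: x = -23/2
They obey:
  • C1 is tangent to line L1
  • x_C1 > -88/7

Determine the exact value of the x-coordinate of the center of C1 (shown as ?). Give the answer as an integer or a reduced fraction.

1. [C1‖L1]  x_C1² + 23x_C1 + 126 = 0  ⇒  x_C1 = -14 or -9
2. given x_C1 > -88/7: keep -9

-9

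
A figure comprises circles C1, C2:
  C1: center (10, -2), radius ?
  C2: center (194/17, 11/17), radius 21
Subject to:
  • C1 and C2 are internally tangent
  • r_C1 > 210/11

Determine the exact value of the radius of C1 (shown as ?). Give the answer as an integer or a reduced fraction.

24

1. [int C1,C2]  r_C1² − 42r_C1 + 432 = 0  ⇒  r_C1 = 18 or 24
2. given r_C1 > 210/11: keep 24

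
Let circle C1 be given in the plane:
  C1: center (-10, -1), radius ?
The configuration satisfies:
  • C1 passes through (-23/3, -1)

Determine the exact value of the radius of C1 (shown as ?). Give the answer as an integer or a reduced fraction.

7/3

1. [C1∋P]  r_C1² − 49/9 = 0  ⇒  r_C1 = 7/3 (r>0 drops 1)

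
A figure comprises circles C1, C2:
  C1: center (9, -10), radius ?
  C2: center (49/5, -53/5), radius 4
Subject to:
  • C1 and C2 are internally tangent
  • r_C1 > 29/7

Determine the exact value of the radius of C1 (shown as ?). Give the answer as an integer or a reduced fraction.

1. [int C1,C2]  r_C1² − 8r_C1 + 15 = 0  ⇒  r_C1 = 3 or 5
2. given r_C1 > 29/7: keep 5

5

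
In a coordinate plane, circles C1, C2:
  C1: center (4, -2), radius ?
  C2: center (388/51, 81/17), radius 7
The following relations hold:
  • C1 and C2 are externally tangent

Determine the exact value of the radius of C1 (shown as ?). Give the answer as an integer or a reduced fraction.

2/3

1. [ext C1·C2]  r_C1² + 14r_C1 − 88/9 = 0  ⇒  r_C1 = 2/3 (r>0 drops 1)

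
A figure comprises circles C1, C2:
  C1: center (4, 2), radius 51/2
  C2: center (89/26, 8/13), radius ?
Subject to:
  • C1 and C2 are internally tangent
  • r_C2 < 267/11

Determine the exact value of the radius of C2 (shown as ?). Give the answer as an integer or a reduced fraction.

24

1. [int C1,C2]  r_C2² − 51r_C2 + 648 = 0  ⇒  r_C2 = 24 or 27
2. given r_C2 < 267/11: keep 24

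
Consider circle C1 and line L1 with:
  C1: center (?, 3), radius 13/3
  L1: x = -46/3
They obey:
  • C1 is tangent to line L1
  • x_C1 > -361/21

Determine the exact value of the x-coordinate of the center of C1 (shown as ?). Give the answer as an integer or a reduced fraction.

-11

1. [C1‖L1]  x_C1² + (92/3)x_C1 + 649/3 = 0  ⇒  x_C1 = -59/3 or -11
2. given x_C1 > -361/21: keep -11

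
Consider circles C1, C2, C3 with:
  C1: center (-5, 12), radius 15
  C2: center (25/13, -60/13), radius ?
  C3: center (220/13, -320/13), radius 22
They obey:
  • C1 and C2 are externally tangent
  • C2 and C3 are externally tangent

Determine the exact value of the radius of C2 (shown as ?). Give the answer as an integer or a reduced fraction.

3

1. [ext C1·C2]  r_C2² + 30r_C2 − 99 = 0  ⇒  r_C2 = 3 (r>0 drops 1)
2. [ext C2·C3]  r_C2² + 44r_C2 − 141 = 0  ⇒  r_C2 = 3 (r>0 drops 1)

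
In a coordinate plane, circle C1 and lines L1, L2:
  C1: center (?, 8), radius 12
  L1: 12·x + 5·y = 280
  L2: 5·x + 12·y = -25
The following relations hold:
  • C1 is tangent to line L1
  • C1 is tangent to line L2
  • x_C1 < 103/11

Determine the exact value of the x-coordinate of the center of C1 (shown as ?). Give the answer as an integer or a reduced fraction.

7

1. [C1‖L1]  x_C1² − 40x_C1 + 231 = 0  ⇒  x_C1 = 7 or 33
2. [C1‖L2]  x_C1² + (242/5)x_C1 − 1939/5 = 0  ⇒  x_C1 = -277/5 or 7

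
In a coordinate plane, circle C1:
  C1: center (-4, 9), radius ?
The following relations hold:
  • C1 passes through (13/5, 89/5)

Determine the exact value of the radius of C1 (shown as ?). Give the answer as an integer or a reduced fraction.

1. [C1∋P]  r_C1² − 121 = 0  ⇒  r_C1 = 11 (r>0 drops 1)

11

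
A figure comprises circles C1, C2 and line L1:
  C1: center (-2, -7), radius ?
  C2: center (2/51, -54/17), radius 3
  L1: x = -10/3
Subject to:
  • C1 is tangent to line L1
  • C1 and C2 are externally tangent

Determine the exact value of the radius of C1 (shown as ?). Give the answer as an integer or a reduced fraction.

1. [C1‖L1]  r_C1² − 16/9 = 0  ⇒  r_C1 = 4/3 (r>0 drops 1)
2. [ext C1·C2]  r_C1² + 6r_C1 − 88/9 = 0  ⇒  r_C1 = 4/3 (r>0 drops 1)

4/3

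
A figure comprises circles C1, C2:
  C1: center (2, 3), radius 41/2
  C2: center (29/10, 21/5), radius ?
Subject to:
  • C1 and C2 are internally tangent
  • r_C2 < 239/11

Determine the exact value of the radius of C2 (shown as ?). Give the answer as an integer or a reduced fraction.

19

1. [int C1,C2]  r_C2² − 41r_C2 + 418 = 0  ⇒  r_C2 = 19 or 22
2. given r_C2 < 239/11: keep 19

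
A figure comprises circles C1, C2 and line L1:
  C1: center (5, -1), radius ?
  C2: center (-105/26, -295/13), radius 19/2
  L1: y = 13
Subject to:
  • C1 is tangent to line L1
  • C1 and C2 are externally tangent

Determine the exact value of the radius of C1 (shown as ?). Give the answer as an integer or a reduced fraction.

1. [C1‖L1]  r_C1² − 196 = 0  ⇒  r_C1 = 14 (r>0 drops 1)
2. [ext C1·C2]  r_C1² + 19r_C1 − 462 = 0  ⇒  r_C1 = 14 (r>0 drops 1)

14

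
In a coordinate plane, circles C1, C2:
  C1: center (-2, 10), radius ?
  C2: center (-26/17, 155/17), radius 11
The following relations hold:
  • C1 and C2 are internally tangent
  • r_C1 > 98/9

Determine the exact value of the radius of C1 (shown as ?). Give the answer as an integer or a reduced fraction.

1. [int C1,C2]  r_C1² − 22r_C1 + 120 = 0  ⇒  r_C1 = 10 or 12
2. given r_C1 > 98/9: keep 12

12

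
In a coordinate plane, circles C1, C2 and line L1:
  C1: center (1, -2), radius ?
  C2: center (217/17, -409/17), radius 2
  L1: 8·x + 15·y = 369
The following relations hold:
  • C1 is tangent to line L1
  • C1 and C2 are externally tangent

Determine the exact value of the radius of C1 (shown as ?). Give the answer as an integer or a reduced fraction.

1. [C1‖L1]  r_C1² − 529 = 0  ⇒  r_C1 = 23 (r>0 drops 1)
2. [ext C1·C2]  r_C1² + 4r_C1 − 621 = 0  ⇒  r_C1 = 23 (r>0 drops 1)

23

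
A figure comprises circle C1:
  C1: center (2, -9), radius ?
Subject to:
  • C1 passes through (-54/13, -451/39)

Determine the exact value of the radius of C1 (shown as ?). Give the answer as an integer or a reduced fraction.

20/3

1. [C1∋P]  r_C1² − 400/9 = 0  ⇒  r_C1 = 20/3 (r>0 drops 1)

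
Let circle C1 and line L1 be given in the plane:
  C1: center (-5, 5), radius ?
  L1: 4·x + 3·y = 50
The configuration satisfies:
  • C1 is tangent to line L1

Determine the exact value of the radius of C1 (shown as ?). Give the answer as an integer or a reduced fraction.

11

1. [C1‖L1]  r_C1² − 121 = 0  ⇒  r_C1 = 11 (r>0 drops 1)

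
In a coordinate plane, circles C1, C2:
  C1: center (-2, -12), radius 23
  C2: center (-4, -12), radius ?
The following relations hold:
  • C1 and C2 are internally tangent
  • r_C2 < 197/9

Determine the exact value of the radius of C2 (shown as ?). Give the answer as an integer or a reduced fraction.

21

1. [int C1,C2]  r_C2² − 46r_C2 + 525 = 0  ⇒  r_C2 = 21 or 25
2. given r_C2 < 197/9: keep 21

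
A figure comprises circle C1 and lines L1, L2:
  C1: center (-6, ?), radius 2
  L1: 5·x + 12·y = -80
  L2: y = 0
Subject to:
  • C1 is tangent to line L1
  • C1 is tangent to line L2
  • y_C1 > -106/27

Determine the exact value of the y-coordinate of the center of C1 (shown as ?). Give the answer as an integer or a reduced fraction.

-2

1. [C1‖L1]  y_C1² + (25/3)y_C1 + 38/3 = 0  ⇒  y_C1 = -19/3 or -2
2. [C1‖L2]  y_C1² − 4 = 0  ⇒  y_C1 = -2 or 2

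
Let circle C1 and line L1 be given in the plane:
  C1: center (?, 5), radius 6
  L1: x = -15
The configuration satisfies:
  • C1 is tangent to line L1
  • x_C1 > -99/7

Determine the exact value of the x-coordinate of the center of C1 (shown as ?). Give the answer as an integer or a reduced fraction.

-9

1. [C1‖L1]  x_C1² + 30x_C1 + 189 = 0  ⇒  x_C1 = -21 or -9
2. given x_C1 > -99/7: keep -9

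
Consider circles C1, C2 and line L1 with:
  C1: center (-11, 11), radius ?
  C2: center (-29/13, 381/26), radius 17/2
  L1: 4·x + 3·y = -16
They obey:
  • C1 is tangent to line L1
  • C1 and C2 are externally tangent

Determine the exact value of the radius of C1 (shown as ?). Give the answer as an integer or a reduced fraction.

1

1. [C1‖L1]  r_C1² − 1 = 0  ⇒  r_C1 = 1 (r>0 drops 1)
2. [ext C1·C2]  r_C1² + 17r_C1 − 18 = 0  ⇒  r_C1 = 1 (r>0 drops 1)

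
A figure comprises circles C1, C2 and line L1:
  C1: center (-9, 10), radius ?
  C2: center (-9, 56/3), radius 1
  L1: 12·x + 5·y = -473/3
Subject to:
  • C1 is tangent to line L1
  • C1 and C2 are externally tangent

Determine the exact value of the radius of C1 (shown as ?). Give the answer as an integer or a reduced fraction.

23/3

1. [C1‖L1]  r_C1² − 529/9 = 0  ⇒  r_C1 = 23/3 (r>0 drops 1)
2. [ext C1·C2]  r_C1² + 2r_C1 − 667/9 = 0  ⇒  r_C1 = 23/3 (r>0 drops 1)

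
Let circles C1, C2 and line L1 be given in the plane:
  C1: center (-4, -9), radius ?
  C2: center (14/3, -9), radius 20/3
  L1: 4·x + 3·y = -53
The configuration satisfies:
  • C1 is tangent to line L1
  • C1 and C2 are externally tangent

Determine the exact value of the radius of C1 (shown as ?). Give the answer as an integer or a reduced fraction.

2

1. [C1‖L1]  r_C1² − 4 = 0  ⇒  r_C1 = 2 (r>0 drops 1)
2. [ext C1·C2]  r_C1² + (40/3)r_C1 − 92/3 = 0  ⇒  r_C1 = 2 (r>0 drops 1)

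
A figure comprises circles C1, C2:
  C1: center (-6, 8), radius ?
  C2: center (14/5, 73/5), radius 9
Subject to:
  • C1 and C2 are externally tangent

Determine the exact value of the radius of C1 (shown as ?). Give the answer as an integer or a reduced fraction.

2

1. [ext C1·C2]  r_C1² + 18r_C1 − 40 = 0  ⇒  r_C1 = 2 (r>0 drops 1)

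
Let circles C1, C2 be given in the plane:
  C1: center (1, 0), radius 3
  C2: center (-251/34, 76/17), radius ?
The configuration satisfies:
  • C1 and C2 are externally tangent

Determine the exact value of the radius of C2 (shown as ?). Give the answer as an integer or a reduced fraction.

1. [ext C1·C2]  r_C2² + 6r_C2 − 325/4 = 0  ⇒  r_C2 = 13/2 (r>0 drops 1)

13/2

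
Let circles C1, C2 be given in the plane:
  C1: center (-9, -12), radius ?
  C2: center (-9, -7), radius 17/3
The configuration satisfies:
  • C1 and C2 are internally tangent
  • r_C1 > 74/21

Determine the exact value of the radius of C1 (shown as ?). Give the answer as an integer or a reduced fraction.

1. [int C1,C2]  r_C1² − (34/3)r_C1 + 64/9 = 0  ⇒  r_C1 = 2/3 or 32/3
2. given r_C1 > 74/21: keep 32/3

32/3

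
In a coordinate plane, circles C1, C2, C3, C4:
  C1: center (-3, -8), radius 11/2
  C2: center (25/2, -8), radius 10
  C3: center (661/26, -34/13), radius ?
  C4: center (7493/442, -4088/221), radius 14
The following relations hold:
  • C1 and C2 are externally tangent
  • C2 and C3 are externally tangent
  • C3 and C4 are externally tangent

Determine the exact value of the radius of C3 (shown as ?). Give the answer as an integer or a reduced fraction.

1. [ext C2·C3]  r_C3² + 20r_C3 − 96 = 0  ⇒  r_C3 = 4 (r>0 drops 1)
2. [ext C3·C4]  r_C3² + 28r_C3 − 128 = 0  ⇒  r_C3 = 4 (r>0 drops 1)

4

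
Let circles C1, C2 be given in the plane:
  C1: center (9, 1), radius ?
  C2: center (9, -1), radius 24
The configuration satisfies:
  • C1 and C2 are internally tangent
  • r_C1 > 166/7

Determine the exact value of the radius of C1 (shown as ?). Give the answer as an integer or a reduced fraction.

1. [int C1,C2]  r_C1² − 48r_C1 + 572 = 0  ⇒  r_C1 = 22 or 26
2. given r_C1 > 166/7: keep 26

26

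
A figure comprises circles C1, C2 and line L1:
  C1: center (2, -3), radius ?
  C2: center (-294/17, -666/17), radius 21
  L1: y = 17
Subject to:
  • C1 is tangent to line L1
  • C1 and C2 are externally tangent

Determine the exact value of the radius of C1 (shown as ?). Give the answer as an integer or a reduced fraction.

20

1. [C1‖L1]  r_C1² − 400 = 0  ⇒  r_C1 = 20 (r>0 drops 1)
2. [ext C1·C2]  r_C1² + 42r_C1 − 1240 = 0  ⇒  r_C1 = 20 (r>0 drops 1)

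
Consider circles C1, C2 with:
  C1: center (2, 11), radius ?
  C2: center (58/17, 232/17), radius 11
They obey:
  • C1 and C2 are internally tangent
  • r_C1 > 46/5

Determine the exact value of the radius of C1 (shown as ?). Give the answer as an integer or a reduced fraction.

1. [int C1,C2]  r_C1² − 22r_C1 + 112 = 0  ⇒  r_C1 = 8 or 14
2. given r_C1 > 46/5: keep 14

14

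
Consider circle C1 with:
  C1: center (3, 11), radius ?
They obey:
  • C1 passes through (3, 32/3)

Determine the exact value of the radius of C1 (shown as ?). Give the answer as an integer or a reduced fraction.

1/3

1. [C1∋P]  r_C1² − 1/9 = 0  ⇒  r_C1 = 1/3 (r>0 drops 1)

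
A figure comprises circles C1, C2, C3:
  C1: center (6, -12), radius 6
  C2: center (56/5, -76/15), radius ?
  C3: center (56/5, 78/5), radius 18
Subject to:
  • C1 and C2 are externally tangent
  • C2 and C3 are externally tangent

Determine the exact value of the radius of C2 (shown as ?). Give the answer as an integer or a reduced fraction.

1. [ext C1·C2]  r_C2² + 12r_C2 − 352/9 = 0  ⇒  r_C2 = 8/3 (r>0 drops 1)
2. [ext C2·C3]  r_C2² + 36r_C2 − 928/9 = 0  ⇒  r_C2 = 8/3 (r>0 drops 1)

8/3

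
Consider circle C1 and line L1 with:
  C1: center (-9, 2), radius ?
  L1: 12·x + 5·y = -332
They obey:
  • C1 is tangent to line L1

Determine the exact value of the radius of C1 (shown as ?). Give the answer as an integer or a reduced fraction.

18

1. [C1‖L1]  r_C1² − 324 = 0  ⇒  r_C1 = 18 (r>0 drops 1)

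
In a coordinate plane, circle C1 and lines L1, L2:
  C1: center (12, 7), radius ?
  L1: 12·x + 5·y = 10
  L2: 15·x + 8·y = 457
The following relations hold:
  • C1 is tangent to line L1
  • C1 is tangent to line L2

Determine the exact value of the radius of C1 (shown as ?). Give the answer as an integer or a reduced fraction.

1. [C1‖L1]  r_C1² − 169 = 0  ⇒  r_C1 = 13 (r>0 drops 1)
2. [C1‖L2]  r_C1² − 169 = 0  ⇒  r_C1 = 13 (r>0 drops 1)

13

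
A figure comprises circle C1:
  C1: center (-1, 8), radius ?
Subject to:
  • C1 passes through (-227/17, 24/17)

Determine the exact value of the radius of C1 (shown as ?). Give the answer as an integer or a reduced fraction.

1. [C1∋P]  r_C1² − 196 = 0  ⇒  r_C1 = 14 (r>0 drops 1)

14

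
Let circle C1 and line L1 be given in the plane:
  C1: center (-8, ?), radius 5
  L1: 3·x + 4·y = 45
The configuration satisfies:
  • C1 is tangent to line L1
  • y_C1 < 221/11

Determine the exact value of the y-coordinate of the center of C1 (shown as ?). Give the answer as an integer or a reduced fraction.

11

1. [C1‖L1]  y_C1² − (69/2)y_C1 + 517/2 = 0  ⇒  y_C1 = 11 or 47/2
2. given y_C1 < 221/11: keep 11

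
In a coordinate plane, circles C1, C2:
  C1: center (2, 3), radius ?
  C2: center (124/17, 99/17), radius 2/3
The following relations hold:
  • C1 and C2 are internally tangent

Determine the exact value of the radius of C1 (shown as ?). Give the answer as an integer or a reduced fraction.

1. [int C1,C2]  r_C1² − (4/3)r_C1 − 320/9 = 0  ⇒  r_C1 = 20/3 (r>0 drops 1)

20/3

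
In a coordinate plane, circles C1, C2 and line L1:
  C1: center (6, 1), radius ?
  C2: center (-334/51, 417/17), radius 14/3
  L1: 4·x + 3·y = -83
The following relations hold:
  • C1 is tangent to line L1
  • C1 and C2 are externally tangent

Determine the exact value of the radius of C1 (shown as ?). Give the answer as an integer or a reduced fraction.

22

1. [C1‖L1]  r_C1² − 484 = 0  ⇒  r_C1 = 22 (r>0 drops 1)
2. [ext C1·C2]  r_C1² + (28/3)r_C1 − 2068/3 = 0  ⇒  r_C1 = 22 (r>0 drops 1)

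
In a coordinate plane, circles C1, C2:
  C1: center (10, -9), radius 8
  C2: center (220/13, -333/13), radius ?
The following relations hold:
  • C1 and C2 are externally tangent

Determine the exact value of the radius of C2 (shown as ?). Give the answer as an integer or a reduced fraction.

10

1. [ext C1·C2]  r_C2² + 16r_C2 − 260 = 0  ⇒  r_C2 = 10 (r>0 drops 1)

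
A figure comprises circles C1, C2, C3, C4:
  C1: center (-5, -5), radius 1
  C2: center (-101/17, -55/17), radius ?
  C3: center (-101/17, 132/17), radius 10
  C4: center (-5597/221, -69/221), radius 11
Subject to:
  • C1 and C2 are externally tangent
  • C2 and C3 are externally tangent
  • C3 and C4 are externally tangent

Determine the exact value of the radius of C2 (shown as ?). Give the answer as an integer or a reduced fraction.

1. [ext C1·C2]  r_C2² + 2r_C2 − 3 = 0  ⇒  r_C2 = 1 (r>0 drops 1)
2. [ext C2·C3]  r_C2² + 20r_C2 − 21 = 0  ⇒  r_C2 = 1 (r>0 drops 1)

1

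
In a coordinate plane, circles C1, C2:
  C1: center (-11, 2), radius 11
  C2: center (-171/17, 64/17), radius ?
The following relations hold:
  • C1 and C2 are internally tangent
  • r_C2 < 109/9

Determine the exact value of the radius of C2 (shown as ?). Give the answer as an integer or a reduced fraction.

9

1. [int C1,C2]  r_C2² − 22r_C2 + 117 = 0  ⇒  r_C2 = 9 or 13
2. given r_C2 < 109/9: keep 9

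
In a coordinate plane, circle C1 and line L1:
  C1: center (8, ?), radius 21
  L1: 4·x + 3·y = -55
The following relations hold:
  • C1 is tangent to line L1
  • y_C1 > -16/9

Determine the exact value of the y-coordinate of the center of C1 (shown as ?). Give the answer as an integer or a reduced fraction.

1. [C1‖L1]  y_C1² + 58y_C1 − 384 = 0  ⇒  y_C1 = -64 or 6
2. given y_C1 > -16/9: keep 6

6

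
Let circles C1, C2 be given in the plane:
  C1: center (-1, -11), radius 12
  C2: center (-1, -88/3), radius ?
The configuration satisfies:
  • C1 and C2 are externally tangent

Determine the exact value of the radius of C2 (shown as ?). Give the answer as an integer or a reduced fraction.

19/3

1. [ext C1·C2]  r_C2² + 24r_C2 − 1729/9 = 0  ⇒  r_C2 = 19/3 (r>0 drops 1)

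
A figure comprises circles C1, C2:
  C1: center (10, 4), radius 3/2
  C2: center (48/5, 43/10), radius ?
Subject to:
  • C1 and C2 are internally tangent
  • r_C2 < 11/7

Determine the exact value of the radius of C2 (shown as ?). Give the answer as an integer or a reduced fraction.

1

1. [int C1,C2]  r_C2² − 3r_C2 + 2 = 0  ⇒  r_C2 = 1 or 2
2. given r_C2 < 11/7: keep 1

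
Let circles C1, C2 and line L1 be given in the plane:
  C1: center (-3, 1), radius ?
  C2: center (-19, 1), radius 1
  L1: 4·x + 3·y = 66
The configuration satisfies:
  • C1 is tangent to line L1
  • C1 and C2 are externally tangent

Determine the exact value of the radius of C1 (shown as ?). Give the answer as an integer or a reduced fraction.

15

1. [C1‖L1]  r_C1² − 225 = 0  ⇒  r_C1 = 15 (r>0 drops 1)
2. [ext C1·C2]  r_C1² + 2r_C1 − 255 = 0  ⇒  r_C1 = 15 (r>0 drops 1)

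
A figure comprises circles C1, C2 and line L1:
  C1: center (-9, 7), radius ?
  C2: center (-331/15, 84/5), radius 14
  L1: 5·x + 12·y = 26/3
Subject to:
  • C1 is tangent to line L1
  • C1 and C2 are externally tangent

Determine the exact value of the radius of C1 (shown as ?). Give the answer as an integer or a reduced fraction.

7/3

1. [C1‖L1]  r_C1² − 49/9 = 0  ⇒  r_C1 = 7/3 (r>0 drops 1)
2. [ext C1·C2]  r_C1² + 28r_C1 − 637/9 = 0  ⇒  r_C1 = 7/3 (r>0 drops 1)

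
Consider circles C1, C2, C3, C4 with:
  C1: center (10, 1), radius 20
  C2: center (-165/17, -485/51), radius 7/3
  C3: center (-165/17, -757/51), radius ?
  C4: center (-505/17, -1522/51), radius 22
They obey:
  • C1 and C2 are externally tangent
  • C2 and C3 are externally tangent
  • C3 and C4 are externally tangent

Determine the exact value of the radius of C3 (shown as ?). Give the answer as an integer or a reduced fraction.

3

1. [ext C2·C3]  r_C3² + (14/3)r_C3 − 23 = 0  ⇒  r_C3 = 3 (r>0 drops 1)
2. [ext C3·C4]  r_C3² + 44r_C3 − 141 = 0  ⇒  r_C3 = 3 (r>0 drops 1)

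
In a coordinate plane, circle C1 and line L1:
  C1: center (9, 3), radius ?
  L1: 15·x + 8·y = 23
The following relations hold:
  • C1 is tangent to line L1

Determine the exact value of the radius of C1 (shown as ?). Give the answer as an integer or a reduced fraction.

8

1. [C1‖L1]  r_C1² − 64 = 0  ⇒  r_C1 = 8 (r>0 drops 1)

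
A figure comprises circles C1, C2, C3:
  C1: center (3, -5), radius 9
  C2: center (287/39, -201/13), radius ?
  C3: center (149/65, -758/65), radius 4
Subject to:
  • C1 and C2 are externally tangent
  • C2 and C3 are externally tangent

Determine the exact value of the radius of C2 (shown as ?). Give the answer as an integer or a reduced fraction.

1. [ext C1·C2]  r_C2² + 18r_C2 − 427/9 = 0  ⇒  r_C2 = 7/3 (r>0 drops 1)
2. [ext C2·C3]  r_C2² + 8r_C2 − 217/9 = 0  ⇒  r_C2 = 7/3 (r>0 drops 1)

7/3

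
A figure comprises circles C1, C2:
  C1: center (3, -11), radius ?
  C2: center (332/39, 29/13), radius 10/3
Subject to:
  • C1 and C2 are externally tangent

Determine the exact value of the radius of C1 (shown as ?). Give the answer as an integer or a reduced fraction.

11

1. [ext C1·C2]  r_C1² + (20/3)r_C1 − 583/3 = 0  ⇒  r_C1 = 11 (r>0 drops 1)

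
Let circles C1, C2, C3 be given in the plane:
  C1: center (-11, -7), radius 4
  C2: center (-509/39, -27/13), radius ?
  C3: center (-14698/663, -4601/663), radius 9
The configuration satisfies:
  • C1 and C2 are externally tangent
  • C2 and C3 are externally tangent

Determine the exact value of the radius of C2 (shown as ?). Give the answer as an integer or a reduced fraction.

4/3

1. [ext C1·C2]  r_C2² + 8r_C2 − 112/9 = 0  ⇒  r_C2 = 4/3 (r>0 drops 1)
2. [ext C2·C3]  r_C2² + 18r_C2 − 232/9 = 0  ⇒  r_C2 = 4/3 (r>0 drops 1)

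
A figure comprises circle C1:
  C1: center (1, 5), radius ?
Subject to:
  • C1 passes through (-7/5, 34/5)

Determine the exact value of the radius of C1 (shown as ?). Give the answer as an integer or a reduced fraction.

3

1. [C1∋P]  r_C1² − 9 = 0  ⇒  r_C1 = 3 (r>0 drops 1)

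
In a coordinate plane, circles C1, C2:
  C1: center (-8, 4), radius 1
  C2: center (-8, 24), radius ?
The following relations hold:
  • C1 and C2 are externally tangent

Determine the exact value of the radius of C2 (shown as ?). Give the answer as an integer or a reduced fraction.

1. [ext C1·C2]  r_C2² + 2r_C2 − 399 = 0  ⇒  r_C2 = 19 (r>0 drops 1)

19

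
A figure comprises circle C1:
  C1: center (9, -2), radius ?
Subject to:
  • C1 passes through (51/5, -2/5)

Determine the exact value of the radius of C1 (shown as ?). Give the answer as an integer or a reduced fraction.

1. [C1∋P]  r_C1² − 4 = 0  ⇒  r_C1 = 2 (r>0 drops 1)

2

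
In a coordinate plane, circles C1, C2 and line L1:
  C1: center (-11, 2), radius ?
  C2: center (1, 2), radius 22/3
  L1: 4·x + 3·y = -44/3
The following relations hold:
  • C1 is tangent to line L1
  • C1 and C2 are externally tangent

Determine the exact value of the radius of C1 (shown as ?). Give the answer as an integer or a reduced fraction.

14/3

1. [C1‖L1]  r_C1² − 196/9 = 0  ⇒  r_C1 = 14/3 (r>0 drops 1)
2. [ext C1·C2]  r_C1² + (44/3)r_C1 − 812/9 = 0  ⇒  r_C1 = 14/3 (r>0 drops 1)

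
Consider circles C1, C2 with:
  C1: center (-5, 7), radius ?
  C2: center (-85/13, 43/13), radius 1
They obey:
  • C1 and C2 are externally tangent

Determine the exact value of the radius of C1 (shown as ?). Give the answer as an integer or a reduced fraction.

3

1. [ext C1·C2]  r_C1² + 2r_C1 − 15 = 0  ⇒  r_C1 = 3 (r>0 drops 1)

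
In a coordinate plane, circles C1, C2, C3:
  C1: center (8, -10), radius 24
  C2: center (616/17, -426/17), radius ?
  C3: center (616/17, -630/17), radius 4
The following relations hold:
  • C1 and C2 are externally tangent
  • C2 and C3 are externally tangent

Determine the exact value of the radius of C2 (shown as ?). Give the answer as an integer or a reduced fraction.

8

1. [ext C1·C2]  r_C2² + 48r_C2 − 448 = 0  ⇒  r_C2 = 8 (r>0 drops 1)
2. [ext C2·C3]  r_C2² + 8r_C2 − 128 = 0  ⇒  r_C2 = 8 (r>0 drops 1)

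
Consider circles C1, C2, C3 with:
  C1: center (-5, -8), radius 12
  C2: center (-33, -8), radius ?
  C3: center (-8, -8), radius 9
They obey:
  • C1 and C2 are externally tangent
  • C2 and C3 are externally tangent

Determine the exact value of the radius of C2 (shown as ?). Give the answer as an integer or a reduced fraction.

16

1. [ext C1·C2]  r_C2² + 24r_C2 − 640 = 0  ⇒  r_C2 = 16 (r>0 drops 1)
2. [ext C2·C3]  r_C2² + 18r_C2 − 544 = 0  ⇒  r_C2 = 16 (r>0 drops 1)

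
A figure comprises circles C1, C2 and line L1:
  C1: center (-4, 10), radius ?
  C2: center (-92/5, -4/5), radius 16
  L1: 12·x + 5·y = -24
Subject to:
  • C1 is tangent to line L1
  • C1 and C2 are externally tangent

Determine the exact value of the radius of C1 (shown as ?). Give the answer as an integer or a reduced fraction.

2

1. [C1‖L1]  r_C1² − 4 = 0  ⇒  r_C1 = 2 (r>0 drops 1)
2. [ext C1·C2]  r_C1² + 32r_C1 − 68 = 0  ⇒  r_C1 = 2 (r>0 drops 1)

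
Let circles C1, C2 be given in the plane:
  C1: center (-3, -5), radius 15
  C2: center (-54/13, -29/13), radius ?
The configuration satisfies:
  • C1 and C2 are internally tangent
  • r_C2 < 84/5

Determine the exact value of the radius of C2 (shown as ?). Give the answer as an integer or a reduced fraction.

1. [int C1,C2]  r_C2² − 30r_C2 + 216 = 0  ⇒  r_C2 = 12 or 18
2. given r_C2 < 84/5: keep 12

12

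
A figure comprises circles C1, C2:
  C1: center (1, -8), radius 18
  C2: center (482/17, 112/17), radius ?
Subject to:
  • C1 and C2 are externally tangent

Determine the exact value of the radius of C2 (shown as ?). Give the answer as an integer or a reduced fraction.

13

1. [ext C1·C2]  r_C2² + 36r_C2 − 637 = 0  ⇒  r_C2 = 13 (r>0 drops 1)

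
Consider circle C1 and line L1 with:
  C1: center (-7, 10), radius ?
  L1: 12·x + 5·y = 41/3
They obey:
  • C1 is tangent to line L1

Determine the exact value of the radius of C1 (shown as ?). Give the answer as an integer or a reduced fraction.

11/3

1. [C1‖L1]  r_C1² − 121/9 = 0  ⇒  r_C1 = 11/3 (r>0 drops 1)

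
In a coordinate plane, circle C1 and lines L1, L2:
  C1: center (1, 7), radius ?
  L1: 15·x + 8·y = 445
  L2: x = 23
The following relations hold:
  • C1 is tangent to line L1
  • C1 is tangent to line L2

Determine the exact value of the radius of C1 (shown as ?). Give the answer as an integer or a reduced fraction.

22

1. [C1‖L1]  r_C1² − 484 = 0  ⇒  r_C1 = 22 (r>0 drops 1)
2. [C1‖L2]  r_C1² − 484 = 0  ⇒  r_C1 = 22 (r>0 drops 1)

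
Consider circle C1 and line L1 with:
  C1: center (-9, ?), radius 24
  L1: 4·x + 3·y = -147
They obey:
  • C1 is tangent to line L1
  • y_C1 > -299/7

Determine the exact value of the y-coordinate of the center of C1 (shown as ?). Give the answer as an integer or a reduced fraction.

3

1. [C1‖L1]  y_C1² + 74y_C1 − 231 = 0  ⇒  y_C1 = -77 or 3
2. given y_C1 > -299/7: keep 3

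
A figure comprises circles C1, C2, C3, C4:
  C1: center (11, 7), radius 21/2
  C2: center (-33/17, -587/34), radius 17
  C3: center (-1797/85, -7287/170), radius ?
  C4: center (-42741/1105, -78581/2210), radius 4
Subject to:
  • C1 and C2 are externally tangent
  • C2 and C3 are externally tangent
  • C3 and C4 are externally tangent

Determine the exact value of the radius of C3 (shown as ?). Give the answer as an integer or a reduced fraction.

1. [ext C2·C3]  r_C3² + 34r_C3 − 735 = 0  ⇒  r_C3 = 15 (r>0 drops 1)
2. [ext C3·C4]  r_C3² + 8r_C3 − 345 = 0  ⇒  r_C3 = 15 (r>0 drops 1)

15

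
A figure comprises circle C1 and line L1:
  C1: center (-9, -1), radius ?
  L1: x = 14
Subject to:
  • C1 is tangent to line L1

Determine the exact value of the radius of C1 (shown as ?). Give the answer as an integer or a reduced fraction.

23

1. [C1‖L1]  r_C1² − 529 = 0  ⇒  r_C1 = 23 (r>0 drops 1)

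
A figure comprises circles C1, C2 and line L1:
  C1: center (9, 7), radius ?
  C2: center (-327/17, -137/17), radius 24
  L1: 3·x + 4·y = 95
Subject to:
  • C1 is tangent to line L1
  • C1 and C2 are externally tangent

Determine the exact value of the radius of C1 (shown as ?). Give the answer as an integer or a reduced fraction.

8

1. [C1‖L1]  r_C1² − 64 = 0  ⇒  r_C1 = 8 (r>0 drops 1)
2. [ext C1·C2]  r_C1² + 48r_C1 − 448 = 0  ⇒  r_C1 = 8 (r>0 drops 1)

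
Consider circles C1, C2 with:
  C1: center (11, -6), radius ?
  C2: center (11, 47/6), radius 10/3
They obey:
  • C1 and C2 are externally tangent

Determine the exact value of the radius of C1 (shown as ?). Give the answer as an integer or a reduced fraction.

1. [ext C1·C2]  r_C1² + (20/3)r_C1 − 721/4 = 0  ⇒  r_C1 = 21/2 (r>0 drops 1)

21/2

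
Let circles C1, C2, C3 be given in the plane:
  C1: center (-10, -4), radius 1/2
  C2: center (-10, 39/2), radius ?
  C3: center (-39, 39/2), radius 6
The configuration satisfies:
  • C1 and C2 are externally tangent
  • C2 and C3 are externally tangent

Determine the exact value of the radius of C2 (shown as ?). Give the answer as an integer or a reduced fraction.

23

1. [ext C1·C2]  r_C2² + 1r_C2 − 552 = 0  ⇒  r_C2 = 23 (r>0 drops 1)
2. [ext C2·C3]  r_C2² + 12r_C2 − 805 = 0  ⇒  r_C2 = 23 (r>0 drops 1)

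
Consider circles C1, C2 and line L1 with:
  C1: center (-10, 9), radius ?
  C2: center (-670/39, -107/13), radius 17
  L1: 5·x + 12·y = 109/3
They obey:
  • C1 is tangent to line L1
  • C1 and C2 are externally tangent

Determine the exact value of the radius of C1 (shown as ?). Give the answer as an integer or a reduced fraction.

1. [C1‖L1]  r_C1² − 25/9 = 0  ⇒  r_C1 = 5/3 (r>0 drops 1)
2. [ext C1·C2]  r_C1² + 34r_C1 − 535/9 = 0  ⇒  r_C1 = 5/3 (r>0 drops 1)

5/3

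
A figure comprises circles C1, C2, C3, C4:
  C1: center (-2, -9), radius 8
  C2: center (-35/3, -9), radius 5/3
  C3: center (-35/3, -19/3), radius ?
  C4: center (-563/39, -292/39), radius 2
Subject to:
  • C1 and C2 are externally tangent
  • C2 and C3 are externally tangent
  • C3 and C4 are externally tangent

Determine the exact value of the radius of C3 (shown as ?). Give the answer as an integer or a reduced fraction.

1

1. [ext C2·C3]  r_C3² + (10/3)r_C3 − 13/3 = 0  ⇒  r_C3 = 1 (r>0 drops 1)
2. [ext C3·C4]  r_C3² + 4r_C3 − 5 = 0  ⇒  r_C3 = 1 (r>0 drops 1)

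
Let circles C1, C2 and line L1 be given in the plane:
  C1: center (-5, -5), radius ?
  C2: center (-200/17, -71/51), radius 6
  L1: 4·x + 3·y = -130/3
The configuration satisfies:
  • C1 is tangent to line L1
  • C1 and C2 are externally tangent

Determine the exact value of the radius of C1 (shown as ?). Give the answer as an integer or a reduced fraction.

1. [C1‖L1]  r_C1² − 25/9 = 0  ⇒  r_C1 = 5/3 (r>0 drops 1)
2. [ext C1·C2]  r_C1² + 12r_C1 − 205/9 = 0  ⇒  r_C1 = 5/3 (r>0 drops 1)

5/3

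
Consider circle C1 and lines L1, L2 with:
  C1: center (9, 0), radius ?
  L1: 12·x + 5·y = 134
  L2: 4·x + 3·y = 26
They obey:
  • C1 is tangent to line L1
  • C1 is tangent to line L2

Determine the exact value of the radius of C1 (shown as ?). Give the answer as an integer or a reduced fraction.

1. [C1‖L1]  r_C1² − 4 = 0  ⇒  r_C1 = 2 (r>0 drops 1)
2. [C1‖L2]  r_C1² − 4 = 0  ⇒  r_C1 = 2 (r>0 drops 1)

2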